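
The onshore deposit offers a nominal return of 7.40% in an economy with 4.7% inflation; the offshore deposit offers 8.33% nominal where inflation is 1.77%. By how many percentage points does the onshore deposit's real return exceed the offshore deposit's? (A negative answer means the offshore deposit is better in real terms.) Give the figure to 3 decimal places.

-3.867

The onshore deposit real return: 1.0740/1.047 − 1 = 2.5788%.
The offshore deposit real return: 1.0833/1.0177 − 1 = 6.4459%.
Difference: 2.5788 − 6.4459 = -3.8671 pp.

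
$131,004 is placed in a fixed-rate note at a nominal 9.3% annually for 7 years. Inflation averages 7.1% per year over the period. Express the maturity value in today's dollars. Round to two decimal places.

$151,042.58

Nominal value at maturity: $131,004 × (1 + 9.3%)^7 ≈ $244,132.55.
Price-level factor over 7 years: (1 + 7.1%)^7 ≈ 1.6163160884.
Dividing the nominal maturity value by the price-level factor gives the value in today's money.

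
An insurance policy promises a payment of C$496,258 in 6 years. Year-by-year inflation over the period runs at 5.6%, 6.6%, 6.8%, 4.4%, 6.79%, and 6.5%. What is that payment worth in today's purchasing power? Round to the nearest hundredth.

C$347,643.77

Price-level factor over 6 years: 1.056 × 1.066 × 1.068 × 1.044 × 1.0679 × 1.065 ≈ 1.4274899802.
Purchasing power today: C$496,258 divided by that factor.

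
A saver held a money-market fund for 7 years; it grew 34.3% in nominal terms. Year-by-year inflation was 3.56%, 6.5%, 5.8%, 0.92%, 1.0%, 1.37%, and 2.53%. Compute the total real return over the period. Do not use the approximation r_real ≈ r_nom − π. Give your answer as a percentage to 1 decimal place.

Cumulative inflation factor: 1.0356 × 1.065 × 1.058 × 1.0092 × 1.010 × 1.0137 × 1.0253 ≈ 1.23619.
Nominal growth factor: 1.34300. Real growth factor = 1.34300 / 1.23619 ≈ 1.08640.
Total real return ≈ 8.6400%.

8.6%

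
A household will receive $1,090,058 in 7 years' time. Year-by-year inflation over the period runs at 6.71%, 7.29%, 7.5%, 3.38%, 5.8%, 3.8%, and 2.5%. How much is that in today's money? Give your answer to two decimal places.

Price-level factor over 7 years: 1.0671 × 1.0729 × 1.075 × 1.0338 × 1.058 × 1.038 × 1.025 ≈ 1.4322414683.
Purchasing power today: $1,090,058 divided by that factor.

$761,085.35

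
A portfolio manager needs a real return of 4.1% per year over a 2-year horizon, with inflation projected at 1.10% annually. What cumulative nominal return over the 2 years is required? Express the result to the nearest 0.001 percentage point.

Required annual nominal rate: (1+4.1%)(1+1.10%) − 1 = 5.2451%.
Cumulative over 2 years: (1 + 0.052451)^2 − 1 ≈ 0.10765.

10.765%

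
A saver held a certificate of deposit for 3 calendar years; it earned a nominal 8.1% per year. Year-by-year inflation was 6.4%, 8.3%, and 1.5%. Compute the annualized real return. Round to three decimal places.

2.600%

Cumulative inflation factor: 1.064 × 1.083 × 1.015 ≈ 1.16960.
Nominal growth factor: 1.26321. Real growth factor = 1.26321 / 1.16960 ≈ 1.08004.
Annualized: 1.08004^(1/3) − 1 ≈ 0.02600.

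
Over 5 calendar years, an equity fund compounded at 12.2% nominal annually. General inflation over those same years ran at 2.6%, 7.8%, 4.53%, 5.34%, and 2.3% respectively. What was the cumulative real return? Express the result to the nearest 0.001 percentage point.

42.721%

Cumulative inflation factor: 1.026 × 1.078 × 1.0453 × 1.0534 × 1.023 ≈ 1.24588.
Nominal growth factor: 1.77813. Real growth factor = 1.77813 / 1.24588 ≈ 1.42721.
Total real return ≈ 42.7211%.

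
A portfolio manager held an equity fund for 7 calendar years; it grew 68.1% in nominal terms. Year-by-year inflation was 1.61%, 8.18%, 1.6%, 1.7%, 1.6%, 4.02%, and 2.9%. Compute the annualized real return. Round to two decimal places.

Cumulative inflation factor: 1.0161 × 1.0818 × 1.016 × 1.017 × 1.016 × 1.0402 × 1.029 ≈ 1.23516.
Nominal growth factor: 1.68100. Real growth factor = 1.68100 / 1.23516 ≈ 1.36095.
Annualized: 1.36095^(1/7) − 1 ≈ 0.04501.

4.50%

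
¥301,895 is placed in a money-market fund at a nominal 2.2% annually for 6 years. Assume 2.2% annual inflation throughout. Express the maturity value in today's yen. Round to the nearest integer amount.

¥301,895

Nominal value at maturity: ¥301,895 × (1 + 2.2%)^6 ≈ ¥344,002.
Price-level factor over 6 years: (1 + 2.2%)^6 ≈ 1.1394765049.
Dividing the nominal maturity value by the price-level factor gives the value in today's money.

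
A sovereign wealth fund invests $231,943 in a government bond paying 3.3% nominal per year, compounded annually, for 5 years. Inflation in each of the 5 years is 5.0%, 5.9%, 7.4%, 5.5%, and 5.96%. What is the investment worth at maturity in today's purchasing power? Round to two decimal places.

$204,361.43

Nominal value at maturity: $231,943 × (1 + 3.3%)^5 ≈ $272,824.19.
Price-level factor over 5 years: 1.050 × 1.059 × 1.074 × 1.055 × 1.0596 ≈ 1.3350082508.
Dividing the nominal maturity value by the price-level factor gives the value in today's money.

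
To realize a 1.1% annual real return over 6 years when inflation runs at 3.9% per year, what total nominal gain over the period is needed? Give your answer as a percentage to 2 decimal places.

34.34%

Required annual nominal rate: (1+1.1%)(1+3.9%) − 1 = 5.0429%.
Cumulative over 6 years: (1 + 0.050429)^6 − 1 ≈ 0.34338.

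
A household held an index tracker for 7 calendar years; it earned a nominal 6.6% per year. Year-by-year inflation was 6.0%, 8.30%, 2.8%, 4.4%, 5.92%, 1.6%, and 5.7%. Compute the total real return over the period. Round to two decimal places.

Cumulative inflation factor: 1.060 × 1.0830 × 1.028 × 1.044 × 1.0592 × 1.016 × 1.057 ≈ 1.40144.
Nominal growth factor: 1.56423. Real growth factor = 1.56423 / 1.40144 ≈ 1.11616.
Total real return ≈ 11.6158%.

11.62%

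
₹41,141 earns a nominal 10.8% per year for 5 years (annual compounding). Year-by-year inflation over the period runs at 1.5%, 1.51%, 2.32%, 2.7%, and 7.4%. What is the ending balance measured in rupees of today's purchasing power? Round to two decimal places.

₹59,083.13

Nominal value at maturity: ₹41,141 × (1 + 10.8%)^5 ≈ ₹68,702.67.
Price-level factor over 5 years: 1.015 × 1.0151 × 1.0232 × 1.027 × 1.074 ≈ 1.1628136640.
The maturity value deflated by that factor is the answer in today's purchasing power.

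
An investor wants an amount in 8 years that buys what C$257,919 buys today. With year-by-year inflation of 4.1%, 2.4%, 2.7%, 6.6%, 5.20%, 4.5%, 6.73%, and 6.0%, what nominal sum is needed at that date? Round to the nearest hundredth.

C$374,357.10

Cumulative price-level factor: 1.041 × 1.024 × 1.027 × 1.066 × 1.0520 × 1.045 × 1.0673 × 1.060 ≈ 1.4514522047.
Multiplying C$257,919 by the price-level factor gives the future nominal sum.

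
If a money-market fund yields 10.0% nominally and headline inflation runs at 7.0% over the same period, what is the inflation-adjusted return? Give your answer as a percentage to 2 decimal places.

2.80%

Real return via the Fisher equation: (1 + 10.0%)/(1 + 7.0%) − 1 = 1.100/1.070 − 1 ≈ 0.02804.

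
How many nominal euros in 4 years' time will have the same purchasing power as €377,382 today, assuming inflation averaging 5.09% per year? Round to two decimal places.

€460,284.92

Cumulative price-level factor: (1+5.09%)^4 ≈ 1.2196790612.
Multiplying €377,382 by the price-level factor gives the future nominal sum.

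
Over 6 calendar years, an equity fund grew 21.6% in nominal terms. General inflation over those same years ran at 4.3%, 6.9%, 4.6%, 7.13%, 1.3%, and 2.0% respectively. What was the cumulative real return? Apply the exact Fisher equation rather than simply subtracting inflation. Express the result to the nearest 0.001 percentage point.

-5.807%

Cumulative inflation factor: 1.043 × 1.069 × 1.046 × 1.0713 × 1.013 × 1.020 ≈ 1.29096.
Nominal growth factor: 1.21600. Real growth factor = 1.21600 / 1.29096 ≈ 0.94193.
Total real return ≈ -5.8069%.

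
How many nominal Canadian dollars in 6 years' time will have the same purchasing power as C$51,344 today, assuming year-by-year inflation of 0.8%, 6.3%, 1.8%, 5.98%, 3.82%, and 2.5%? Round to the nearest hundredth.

C$63,162.61

Cumulative price-level factor: 1.008 × 1.063 × 1.018 × 1.0598 × 1.0382 × 1.025 ≈ 1.2301848655.
The nominal amount required is C$51,344 scaled up by that factor.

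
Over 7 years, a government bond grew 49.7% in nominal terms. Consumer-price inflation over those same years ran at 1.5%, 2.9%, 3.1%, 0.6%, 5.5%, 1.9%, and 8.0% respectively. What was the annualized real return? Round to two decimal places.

Cumulative inflation factor: 1.015 × 1.029 × 1.031 × 1.006 × 1.055 × 1.019 × 1.080 ≈ 1.25773.
Nominal growth factor: 1.49700. Real growth factor = 1.49700 / 1.25773 ≈ 1.19024.
Annualized: 1.19024^(1/7) − 1 ≈ 0.02519.

2.52%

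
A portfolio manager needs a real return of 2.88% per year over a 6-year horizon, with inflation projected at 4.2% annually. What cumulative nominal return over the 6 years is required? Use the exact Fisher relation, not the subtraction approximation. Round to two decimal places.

Required annual nominal rate: (1+2.88%)(1+4.2%) − 1 = 7.20096%.
Cumulative over 6 years: (1 + 0.0720096)^6 − 1 ≈ 0.51772.

51.77%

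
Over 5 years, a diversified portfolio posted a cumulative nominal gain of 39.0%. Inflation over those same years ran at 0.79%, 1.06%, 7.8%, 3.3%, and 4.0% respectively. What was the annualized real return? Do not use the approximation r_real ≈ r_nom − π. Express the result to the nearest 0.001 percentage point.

3.336%

Cumulative inflation factor: 1.0079 × 1.0106 × 1.078 × 1.033 × 1.040 ≈ 1.17964.
Nominal growth factor: 1.39000. Real growth factor = 1.39000 / 1.17964 ≈ 1.17833.
Annualized: 1.17833^(1/5) − 1 ≈ 0.03336.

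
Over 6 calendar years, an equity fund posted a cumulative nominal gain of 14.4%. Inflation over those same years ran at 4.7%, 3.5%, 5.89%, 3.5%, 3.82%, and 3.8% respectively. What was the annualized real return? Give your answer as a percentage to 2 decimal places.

Cumulative inflation factor: 1.047 × 1.035 × 1.0589 × 1.035 × 1.0382 × 1.038 ≈ 1.27985.
Nominal growth factor: 1.14400. Real growth factor = 1.14400 / 1.27985 ≈ 0.89385.
Annualized: 0.89385^(1/6) − 1 ≈ -0.01853.

-1.85%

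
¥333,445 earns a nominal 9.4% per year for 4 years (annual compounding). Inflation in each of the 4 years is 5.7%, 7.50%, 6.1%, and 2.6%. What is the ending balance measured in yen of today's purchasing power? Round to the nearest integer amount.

Nominal value at maturity: ¥333,445 × (1 + 9.4%)^4 ≈ ¥477,632.
Price-level factor over 4 years: 1.057 × 1.0750 × 1.061 × 1.026 ≈ 1.2369330572.
The maturity value deflated by that factor is the answer in today's purchasing power.

¥386,142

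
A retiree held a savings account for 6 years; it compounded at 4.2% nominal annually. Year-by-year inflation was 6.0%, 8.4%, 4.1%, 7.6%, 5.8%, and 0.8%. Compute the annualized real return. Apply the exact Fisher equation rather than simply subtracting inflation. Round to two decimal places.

Cumulative inflation factor: 1.060 × 1.084 × 1.041 × 1.076 × 1.058 × 1.008 ≈ 1.37260.
Nominal growth factor: 1.27999. Real growth factor = 1.27999 / 1.37260 ≈ 0.93253.
Annualized: 0.93253^(1/6) − 1 ≈ -0.01158.

-1.16%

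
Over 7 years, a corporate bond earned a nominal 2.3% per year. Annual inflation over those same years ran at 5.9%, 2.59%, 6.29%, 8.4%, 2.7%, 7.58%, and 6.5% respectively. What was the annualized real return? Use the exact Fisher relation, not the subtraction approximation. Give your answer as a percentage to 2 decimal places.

Cumulative inflation factor: 1.059 × 1.0259 × 1.0629 × 1.084 × 1.027 × 1.0758 × 1.065 ≈ 1.47290.
Nominal growth factor: 1.17254. Real growth factor = 1.17254 / 1.47290 ≈ 0.79608.
Annualized: 0.79608^(1/7) − 1 ≈ -0.03205.

-3.21%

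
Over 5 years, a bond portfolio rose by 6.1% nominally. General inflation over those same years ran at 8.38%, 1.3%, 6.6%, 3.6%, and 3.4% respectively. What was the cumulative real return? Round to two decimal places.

-15.37%

Cumulative inflation factor: 1.0838 × 1.013 × 1.066 × 1.036 × 1.034 ≈ 1.25371.
Nominal growth factor: 1.06100. Real growth factor = 1.06100 / 1.25371 ≈ 0.84629.
Total real return ≈ -15.3710%.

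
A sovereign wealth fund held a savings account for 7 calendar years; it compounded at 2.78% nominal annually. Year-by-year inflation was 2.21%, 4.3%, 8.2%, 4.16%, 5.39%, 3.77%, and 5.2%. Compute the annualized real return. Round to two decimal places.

Cumulative inflation factor: 1.0221 × 1.043 × 1.082 × 1.0416 × 1.0539 × 1.0377 × 1.052 ≈ 1.38227.
Nominal growth factor: 1.21160. Real growth factor = 1.21160 / 1.38227 ≈ 0.87653.
Annualized: 0.87653^(1/7) − 1 ≈ -0.01865.

-1.87%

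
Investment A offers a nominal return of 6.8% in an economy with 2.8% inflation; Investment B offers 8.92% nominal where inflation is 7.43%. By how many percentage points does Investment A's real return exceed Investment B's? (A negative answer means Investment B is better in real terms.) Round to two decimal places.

Investment A real return: 1.068/1.028 − 1 = 3.891%.
Investment B real return: 1.0892/1.0743 − 1 = 1.387%.
Difference: 3.891 − 1.387 = 2.504 pp.

2.50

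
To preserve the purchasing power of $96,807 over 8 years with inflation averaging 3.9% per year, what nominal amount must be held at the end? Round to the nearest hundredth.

Cumulative price-level factor: (1+3.9%)^8 ≈ 1.3580769571.
The nominal amount required is $96,807 scaled up by that factor.

$131,471.36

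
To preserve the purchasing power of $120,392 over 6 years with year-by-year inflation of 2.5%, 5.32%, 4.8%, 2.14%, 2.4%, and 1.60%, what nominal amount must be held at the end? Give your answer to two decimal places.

$144,738.19

Cumulative price-level factor: 1.025 × 1.0532 × 1.048 × 1.0214 × 1.024 × 1.0160 ≈ 1.2022243406.
Multiplying $120,392 by the price-level factor gives the future nominal sum.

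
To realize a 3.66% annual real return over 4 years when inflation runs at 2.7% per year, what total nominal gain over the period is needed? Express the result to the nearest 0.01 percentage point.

Required annual nominal rate: (1+3.66%)(1+2.7%) − 1 = 6.45882%.
Cumulative over 4 years: (1 + 0.0645882)^4 − 1 ≈ 0.28448.

28.45%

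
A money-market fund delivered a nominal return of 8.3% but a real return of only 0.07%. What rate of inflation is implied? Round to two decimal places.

8.22%

From (1+r_nom) = (1+r_real)(1+π), we get 1+π = (1 + 8.3%)/(1 + 0.07%) = 1.083/1.0007 ≈ 1.08224.
So π ≈ 8.2242%.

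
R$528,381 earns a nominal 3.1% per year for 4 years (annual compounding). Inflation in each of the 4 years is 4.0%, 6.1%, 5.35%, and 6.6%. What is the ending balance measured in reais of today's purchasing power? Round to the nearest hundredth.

R$481,771.81

Nominal value at maturity: R$528,381 × (1 + 3.1%)^4 ≈ R$597,010.34.
Price-level factor over 4 years: 1.040 × 1.061 × 1.0535 × 1.066 ≈ 1.2391973266.
Dividing the nominal maturity value by the price-level factor gives the value in today's money.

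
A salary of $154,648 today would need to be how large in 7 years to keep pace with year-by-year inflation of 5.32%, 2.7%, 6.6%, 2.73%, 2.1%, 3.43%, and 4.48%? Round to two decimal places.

$202,108.94

Cumulative price-level factor: 1.0532 × 1.027 × 1.066 × 1.0273 × 1.021 × 1.0343 × 1.0448 ≈ 1.3068965682.
Multiplying $154,648 by the price-level factor gives the future nominal sum.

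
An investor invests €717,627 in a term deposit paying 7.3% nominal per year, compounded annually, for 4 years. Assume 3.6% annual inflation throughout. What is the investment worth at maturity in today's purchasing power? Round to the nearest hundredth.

€825,769.12

Nominal value at maturity: €717,627 × (1 + 7.3%)^4 ≈ €951,256.55.
Price-level factor over 4 years: (1 + 3.6%)^4 ≈ 1.1519643036.
Dividing the nominal maturity value by the price-level factor gives the value in today's money.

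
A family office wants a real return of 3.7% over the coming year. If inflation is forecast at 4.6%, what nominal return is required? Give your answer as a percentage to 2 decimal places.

8.47%

By the Fisher equation, 1 + r_nom = (1 + 3.7%)(1 + 4.6%) = 1.037 × 1.046 = 1.084702.
So r_nom = 8.4702%.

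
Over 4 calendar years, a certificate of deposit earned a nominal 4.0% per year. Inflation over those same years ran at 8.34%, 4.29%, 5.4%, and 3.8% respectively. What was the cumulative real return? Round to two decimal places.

Cumulative inflation factor: 1.0834 × 1.0429 × 1.054 × 1.038 ≈ 1.23615.
Nominal growth factor: 1.16986. Real growth factor = 1.16986 / 1.23615 ≈ 0.94638.
Total real return ≈ -5.3624%.

-5.36%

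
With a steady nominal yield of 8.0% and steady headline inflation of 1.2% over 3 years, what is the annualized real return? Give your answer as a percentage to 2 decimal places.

6.72%

With constant rates the annual real return is the same each year: (1+8.0%)/(1+1.2%) − 1 = 0.06719.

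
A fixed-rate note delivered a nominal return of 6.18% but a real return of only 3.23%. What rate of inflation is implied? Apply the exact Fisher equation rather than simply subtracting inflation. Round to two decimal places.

2.86%

From (1+r_nom) = (1+r_real)(1+π), we get 1+π = (1 + 6.18%)/(1 + 3.23%) = 1.0618/1.0323 ≈ 1.02858.
So π ≈ 2.8577%.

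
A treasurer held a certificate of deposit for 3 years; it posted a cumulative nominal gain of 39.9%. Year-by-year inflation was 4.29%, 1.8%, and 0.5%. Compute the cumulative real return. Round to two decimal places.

31.12%

Cumulative inflation factor: 1.0429 × 1.018 × 1.005 ≈ 1.06698.
Nominal growth factor: 1.39900. Real growth factor = 1.39900 / 1.06698 ≈ 1.31118.
Total real return ≈ 31.1177%.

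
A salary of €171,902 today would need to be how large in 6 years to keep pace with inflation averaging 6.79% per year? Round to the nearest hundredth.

Cumulative price-level factor: (1+6.79%)^6 ≈ 1.4831446826.
Multiplying €171,902 by the price-level factor gives the future nominal sum.

€254,955.54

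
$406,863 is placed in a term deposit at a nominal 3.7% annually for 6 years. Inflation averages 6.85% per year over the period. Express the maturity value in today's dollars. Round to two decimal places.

Nominal value at maturity: $406,863 × (1 + 3.7%)^6 ≈ $505,965.30.
Price-level factor over 6 years: (1 + 6.85%)^6 ≈ 1.4881515430.
The maturity value deflated by that factor is the answer in today's purchasing power.

$339,995.82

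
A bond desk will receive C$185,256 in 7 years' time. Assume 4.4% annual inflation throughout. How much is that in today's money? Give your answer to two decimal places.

C$137,046.77

Price-level factor over 7 years: (1 + 4.4%)^7 ≈ 1.3517721377.
Purchasing power today: C$185,256 divided by that factor.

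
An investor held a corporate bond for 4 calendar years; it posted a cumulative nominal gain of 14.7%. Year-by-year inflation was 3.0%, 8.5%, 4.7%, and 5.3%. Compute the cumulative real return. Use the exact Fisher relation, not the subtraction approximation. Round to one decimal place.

Cumulative inflation factor: 1.030 × 1.085 × 1.047 × 1.053 ≈ 1.23209.
Nominal growth factor: 1.14700. Real growth factor = 1.14700 / 1.23209 ≈ 0.93094.
Total real return ≈ -6.9061%.

-6.9%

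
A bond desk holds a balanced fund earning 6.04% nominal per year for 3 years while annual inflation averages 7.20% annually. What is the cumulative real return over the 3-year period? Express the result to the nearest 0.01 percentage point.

The annual real rate is (1+6.04%)/(1+7.20%) − 1 = -1.0821%.
Compounded over 3 years: (1 + -0.010821)^3 − 1 ≈ -0.03211.

-3.21%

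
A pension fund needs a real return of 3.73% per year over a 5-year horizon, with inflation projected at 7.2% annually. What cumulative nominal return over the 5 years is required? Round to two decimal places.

Required annual nominal rate: (1+3.73%)(1+7.2%) − 1 = 11.19856%.
Cumulative over 5 years: (1 + 0.1119856)^5 − 1 ≈ 0.70018.

70.02%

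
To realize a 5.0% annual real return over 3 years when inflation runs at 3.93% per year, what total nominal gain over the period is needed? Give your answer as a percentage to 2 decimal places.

29.95%

Required annual nominal rate: (1+5.0%)(1+3.93%) − 1 = 9.1265%.
Cumulative over 3 years: (1 + 0.091265)^3 − 1 ≈ 0.29954.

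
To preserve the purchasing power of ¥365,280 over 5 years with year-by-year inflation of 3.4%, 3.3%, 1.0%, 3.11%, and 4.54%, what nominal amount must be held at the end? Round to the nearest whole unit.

Cumulative price-level factor: 1.034 × 1.033 × 1.010 × 1.0311 × 1.0454 ≈ 1.1628548717.
Multiplying ¥365,280 by the price-level factor gives the future nominal sum.

¥424,768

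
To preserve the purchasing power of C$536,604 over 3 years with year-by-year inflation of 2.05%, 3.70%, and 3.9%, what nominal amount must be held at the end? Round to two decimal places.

Cumulative price-level factor: 1.0205 × 1.0370 × 1.039 = 1.0995305815.
Multiplying C$536,604 by the price-level factor gives the future nominal sum.

C$590,012.51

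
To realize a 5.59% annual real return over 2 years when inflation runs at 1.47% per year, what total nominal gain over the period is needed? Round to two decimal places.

Required annual nominal rate: (1+5.59%)(1+1.47%) − 1 = 7.142173%.
Cumulative over 2 years: (1 + 0.07142173)^2 − 1 ≈ 0.14794.

14.79%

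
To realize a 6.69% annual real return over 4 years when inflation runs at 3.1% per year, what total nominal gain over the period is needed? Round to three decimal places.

46.396%

Required annual nominal rate: (1+6.69%)(1+3.1%) − 1 = 9.99739%.
Cumulative over 4 years: (1 + 0.0999739)^4 − 1 ≈ 0.46396.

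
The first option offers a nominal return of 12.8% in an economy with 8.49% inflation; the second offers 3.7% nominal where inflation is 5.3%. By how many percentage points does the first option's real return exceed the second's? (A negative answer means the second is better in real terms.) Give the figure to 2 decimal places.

5.49

The first option real return: 1.128/1.0849 − 1 = 3.973%.
The second real return: 1.037/1.053 − 1 = -1.519%.
Difference: 3.973 − (-1.519) = 5.492 pp.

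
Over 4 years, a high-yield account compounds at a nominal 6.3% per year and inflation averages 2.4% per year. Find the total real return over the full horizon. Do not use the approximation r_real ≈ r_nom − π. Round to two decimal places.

The annual real rate is (1+6.3%)/(1+2.4%) − 1 = 3.8086%.
Compounded over 4 years: (1 + 0.038086)^4 − 1 ≈ 0.16127.

16.13%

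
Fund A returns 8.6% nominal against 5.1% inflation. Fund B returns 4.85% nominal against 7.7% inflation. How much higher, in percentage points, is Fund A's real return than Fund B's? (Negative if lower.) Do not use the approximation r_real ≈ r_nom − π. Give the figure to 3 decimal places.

5.976

Fund A real return: 1.086/1.051 − 1 = 3.3302%.
Fund B real return: 1.0485/1.077 − 1 = -2.6462%.
Difference: 3.3302 − (-2.6462) = 5.9764 pp.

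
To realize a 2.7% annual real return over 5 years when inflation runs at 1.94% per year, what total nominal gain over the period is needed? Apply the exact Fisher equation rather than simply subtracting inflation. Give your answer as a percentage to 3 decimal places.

25.770%

Required annual nominal rate: (1+2.7%)(1+1.94%) − 1 = 4.69238%.
Cumulative over 5 years: (1 + 0.0469238)^5 − 1 ≈ 0.25770.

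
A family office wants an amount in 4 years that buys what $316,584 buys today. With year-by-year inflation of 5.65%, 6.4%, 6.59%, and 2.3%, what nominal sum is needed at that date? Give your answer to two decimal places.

$388,054.02

Cumulative price-level factor: 1.0565 × 1.064 × 1.0659 × 1.023 ≈ 1.2257537350.
Multiplying $316,584 by the price-level factor gives the future nominal sum.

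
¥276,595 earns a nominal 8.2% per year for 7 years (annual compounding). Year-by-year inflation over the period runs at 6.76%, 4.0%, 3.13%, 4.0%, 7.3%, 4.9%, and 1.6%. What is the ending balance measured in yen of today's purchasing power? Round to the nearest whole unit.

Nominal value at maturity: ¥276,595 × (1 + 8.2%)^7 ≈ ¥480,214.
Price-level factor over 7 years: 1.0676 × 1.040 × 1.0313 × 1.040 × 1.073 × 1.049 × 1.016 ≈ 1.3618497003.
The maturity value deflated by that factor is the answer in today's purchasing power.

¥352,619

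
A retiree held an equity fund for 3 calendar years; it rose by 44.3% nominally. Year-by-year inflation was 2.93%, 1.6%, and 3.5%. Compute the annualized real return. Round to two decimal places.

Cumulative inflation factor: 1.0293 × 1.016 × 1.035 ≈ 1.08237.
Nominal growth factor: 1.44300. Real growth factor = 1.44300 / 1.08237 ≈ 1.33318.
Annualized: 1.33318^(1/3) − 1 ≈ 0.10060.

10.06%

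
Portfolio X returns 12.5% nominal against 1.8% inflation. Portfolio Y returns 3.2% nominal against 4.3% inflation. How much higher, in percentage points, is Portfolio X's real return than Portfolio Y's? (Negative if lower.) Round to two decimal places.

Portfolio X real return: 1.125/1.018 − 1 = 10.511%.
Portfolio Y real return: 1.032/1.043 − 1 = -1.055%.
Difference: 10.511 − (-1.055) = 11.566 pp.

11.57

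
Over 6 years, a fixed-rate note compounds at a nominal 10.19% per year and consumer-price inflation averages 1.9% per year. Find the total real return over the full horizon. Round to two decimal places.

59.89%

The annual real rate is (1+10.19%)/(1+1.9%) − 1 = 8.1354%.
Compounded over 6 years: (1 + 0.081354)^6 − 1 ≈ 0.59885.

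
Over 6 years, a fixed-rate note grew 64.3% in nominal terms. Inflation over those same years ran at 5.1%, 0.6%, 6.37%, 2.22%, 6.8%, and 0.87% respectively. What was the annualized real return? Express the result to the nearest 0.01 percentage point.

4.82%

Cumulative inflation factor: 1.051 × 1.006 × 1.0637 × 1.0222 × 1.068 × 1.0087 ≈ 1.23848.
Nominal growth factor: 1.64300. Real growth factor = 1.64300 / 1.23848 ≈ 1.32663.
Annualized: 1.32663^(1/6) − 1 ≈ 0.04823.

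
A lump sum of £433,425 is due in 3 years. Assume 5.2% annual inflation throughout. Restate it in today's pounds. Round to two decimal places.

Price-level factor over 3 years: (1 + 5.2%)^3 = 1.164252608.
Purchasing power today: £433,425 divided by that factor.

£372,277.46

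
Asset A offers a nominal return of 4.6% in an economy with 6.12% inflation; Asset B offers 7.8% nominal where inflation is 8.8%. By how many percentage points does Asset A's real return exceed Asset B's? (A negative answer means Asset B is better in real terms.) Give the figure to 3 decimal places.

Asset A real return: 1.046/1.0612 − 1 = -1.4323%.
Asset B real return: 1.078/1.088 − 1 = -0.9191%.
Difference: -1.4323 − (-0.9191) = -0.5132 pp.

-0.513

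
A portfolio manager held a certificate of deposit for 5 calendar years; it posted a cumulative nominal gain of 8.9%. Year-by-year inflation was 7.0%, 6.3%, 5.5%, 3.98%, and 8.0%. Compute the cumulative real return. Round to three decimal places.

-19.186%

Cumulative inflation factor: 1.070 × 1.063 × 1.055 × 1.0398 × 1.080 ≈ 1.34754.
Nominal growth factor: 1.08900. Real growth factor = 1.08900 / 1.34754 ≈ 0.80814.
Total real return ≈ -19.1863%.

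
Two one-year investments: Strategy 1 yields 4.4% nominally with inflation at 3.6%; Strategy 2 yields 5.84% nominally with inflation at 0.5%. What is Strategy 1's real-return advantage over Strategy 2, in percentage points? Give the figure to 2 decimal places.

Strategy 1 real return: 1.044/1.036 − 1 = 0.772%.
Strategy 2 real return: 1.0584/1.005 − 1 = 5.313%.
Difference: 0.772 − 5.313 = -4.541 pp.

-4.54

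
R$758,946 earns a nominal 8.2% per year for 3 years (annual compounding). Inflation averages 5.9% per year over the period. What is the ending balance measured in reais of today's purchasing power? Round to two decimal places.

Nominal value at maturity: R$758,946 × (1 + 8.2%)^3 ≈ R$961,374.63.
Price-level factor over 3 years: (1 + 5.9%)^3 = 1.187648379.
Dividing the nominal maturity value by the price-level factor gives the value in today's money.

R$809,477.49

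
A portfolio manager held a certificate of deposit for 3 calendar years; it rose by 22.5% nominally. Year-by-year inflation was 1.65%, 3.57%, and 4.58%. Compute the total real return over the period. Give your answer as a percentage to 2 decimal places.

Cumulative inflation factor: 1.0165 × 1.0357 × 1.0458 ≈ 1.10101.
Nominal growth factor: 1.22500. Real growth factor = 1.22500 / 1.10101 ≈ 1.11262.
Total real return ≈ 11.2618%.

11.26%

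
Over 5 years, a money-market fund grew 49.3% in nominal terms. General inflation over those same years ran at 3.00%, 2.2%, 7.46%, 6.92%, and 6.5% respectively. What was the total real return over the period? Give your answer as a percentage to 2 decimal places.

Cumulative inflation factor: 1.0300 × 1.022 × 1.0746 × 1.0692 × 1.065 ≈ 1.28808.
Nominal growth factor: 1.49300. Real growth factor = 1.49300 / 1.28808 ≈ 1.15909.
Total real return ≈ 15.9088%.

15.91%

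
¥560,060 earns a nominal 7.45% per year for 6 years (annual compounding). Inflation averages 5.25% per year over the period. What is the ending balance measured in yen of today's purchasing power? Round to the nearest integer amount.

Nominal value at maturity: ¥560,060 × (1 + 7.45%)^6 ≈ ¥861,932.
Price-level factor over 6 years: (1 + 5.25%)^6 ≈ 1.3593541802.
Dividing the nominal maturity value by the price-level factor gives the value in today's money.

¥634,075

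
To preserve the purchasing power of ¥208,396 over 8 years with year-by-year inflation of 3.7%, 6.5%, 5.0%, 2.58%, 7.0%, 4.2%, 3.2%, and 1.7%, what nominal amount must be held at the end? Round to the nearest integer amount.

Cumulative price-level factor: 1.037 × 1.065 × 1.050 × 1.0258 × 1.070 × 1.042 × 1.032 × 1.017 ≈ 1.3919784277.
Multiplying ¥208,396 by the price-level factor gives the future nominal sum.

¥290,083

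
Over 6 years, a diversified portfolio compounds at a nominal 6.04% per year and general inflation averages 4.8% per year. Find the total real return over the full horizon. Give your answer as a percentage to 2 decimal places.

7.31%

The annual real rate is (1+6.04%)/(1+4.8%) − 1 = 1.1832%.
Compounded over 6 years: (1 + 0.011832)^6 − 1 ≈ 0.07313.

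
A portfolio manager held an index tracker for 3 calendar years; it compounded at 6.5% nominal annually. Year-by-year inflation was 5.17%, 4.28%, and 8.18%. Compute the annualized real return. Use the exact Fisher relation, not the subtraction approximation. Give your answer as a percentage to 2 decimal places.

Cumulative inflation factor: 1.0517 × 1.0428 × 1.0818 ≈ 1.18642.
Nominal growth factor: 1.20795. Real growth factor = 1.20795 / 1.18642 ≈ 1.01814.
Annualized: 1.01814^(1/3) − 1 ≈ 0.00601.

0.60%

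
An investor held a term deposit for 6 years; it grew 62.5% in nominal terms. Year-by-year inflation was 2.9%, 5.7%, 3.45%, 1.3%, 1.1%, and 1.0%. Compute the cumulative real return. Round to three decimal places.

39.621%

Cumulative inflation factor: 1.029 × 1.057 × 1.0345 × 1.013 × 1.011 × 1.010 ≈ 1.16387.
Nominal growth factor: 1.62500. Real growth factor = 1.62500 / 1.16387 ≈ 1.39621.
Total real return ≈ 39.6209%.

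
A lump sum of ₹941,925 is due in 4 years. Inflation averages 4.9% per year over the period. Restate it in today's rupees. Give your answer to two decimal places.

Price-level factor over 4 years: (1 + 4.9%)^4 ≈ 1.2108823608.
Purchasing power today: ₹941,925 divided by that factor.

₹777,883.16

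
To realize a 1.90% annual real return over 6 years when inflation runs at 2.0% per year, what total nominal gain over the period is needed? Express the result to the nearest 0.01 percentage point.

26.08%

Required annual nominal rate: (1+1.90%)(1+2.0%) − 1 = 3.938%.
Cumulative over 6 years: (1 + 0.03938)^6 − 1 ≈ 0.26080.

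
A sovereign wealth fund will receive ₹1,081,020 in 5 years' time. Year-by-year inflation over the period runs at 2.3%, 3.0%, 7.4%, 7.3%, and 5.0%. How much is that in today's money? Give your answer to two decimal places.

₹847,866.68

Price-level factor over 5 years: 1.023 × 1.030 × 1.074 × 1.073 × 1.050 ≈ 1.2749881865.
Purchasing power today: ₹1,081,020 divided by that factor.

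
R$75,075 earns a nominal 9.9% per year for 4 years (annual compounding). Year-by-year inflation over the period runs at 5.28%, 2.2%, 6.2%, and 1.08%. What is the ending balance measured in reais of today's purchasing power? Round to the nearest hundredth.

Nominal value at maturity: R$75,075 × (1 + 9.9%)^4 ≈ R$109,518.15.
Price-level factor over 4 years: 1.0528 × 1.022 × 1.062 × 1.0108 ≈ 1.1550120684.
Dividing the nominal maturity value by the price-level factor gives the value in today's money.

R$94,819.92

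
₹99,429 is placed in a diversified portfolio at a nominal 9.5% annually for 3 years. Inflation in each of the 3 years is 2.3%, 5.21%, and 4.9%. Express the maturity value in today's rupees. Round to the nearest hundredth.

Nominal value at maturity: ₹99,429 × (1 + 9.5%)^3 ≈ ₹130,543.55.
Price-level factor over 3 years: 1.023 × 1.0521 × 1.049 = 1.1290369167.
The maturity value deflated by that factor is the answer in today's purchasing power.

₹115,623.81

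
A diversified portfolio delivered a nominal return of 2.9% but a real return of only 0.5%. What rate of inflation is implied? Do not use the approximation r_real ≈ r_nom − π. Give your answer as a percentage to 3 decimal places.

From (1+r_nom) = (1+r_real)(1+π), we get 1+π = (1 + 2.9%)/(1 + 0.5%) = 1.029/1.005 ≈ 1.02388.
So π ≈ 2.3881%.

2.388%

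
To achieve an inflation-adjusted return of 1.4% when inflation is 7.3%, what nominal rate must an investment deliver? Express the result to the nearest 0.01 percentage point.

By the Fisher equation, 1 + r_nom = (1 + 1.4%)(1 + 7.3%) = 1.014 × 1.073 = 1.088022.
So r_nom = 8.8022%.

8.80%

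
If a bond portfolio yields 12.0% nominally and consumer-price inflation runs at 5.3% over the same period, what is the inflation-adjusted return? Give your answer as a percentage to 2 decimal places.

Real return via the Fisher equation: (1 + 12.0%)/(1 + 5.3%) − 1 = 1.120/1.053 − 1 ≈ 0.06363.

6.36%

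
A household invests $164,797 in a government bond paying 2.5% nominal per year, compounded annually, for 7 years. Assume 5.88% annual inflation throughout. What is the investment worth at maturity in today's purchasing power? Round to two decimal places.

Nominal value at maturity: $164,797 × (1 + 2.5%)^7 ≈ $195,891.85.
Price-level factor over 7 years: (1 + 5.88%)^7 ≈ 1.4917550901.
Dividing the nominal maturity value by the price-level factor gives the value in today's money.

$131,316.36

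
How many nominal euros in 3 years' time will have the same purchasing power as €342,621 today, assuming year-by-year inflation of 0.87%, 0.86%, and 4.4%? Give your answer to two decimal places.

€363,911.23

Cumulative price-level factor: 1.0087 × 1.0086 × 1.044 ≈ 1.0621393121.
The nominal amount required is €342,621 scaled up by that factor.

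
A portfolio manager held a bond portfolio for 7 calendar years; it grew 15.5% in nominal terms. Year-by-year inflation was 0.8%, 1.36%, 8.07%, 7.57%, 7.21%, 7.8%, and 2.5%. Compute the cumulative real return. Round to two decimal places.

-17.91%

Cumulative inflation factor: 1.008 × 1.0136 × 1.0807 × 1.0757 × 1.0721 × 1.078 × 1.025 ≈ 1.40702.
Nominal growth factor: 1.15500. Real growth factor = 1.15500 / 1.40702 ≈ 0.82088.
Total real return ≈ -17.9118%.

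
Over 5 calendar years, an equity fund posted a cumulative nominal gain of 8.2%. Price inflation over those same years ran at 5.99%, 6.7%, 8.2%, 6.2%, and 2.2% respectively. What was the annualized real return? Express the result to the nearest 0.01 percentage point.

Cumulative inflation factor: 1.0599 × 1.067 × 1.082 × 1.062 × 1.022 ≈ 1.32810.
Nominal growth factor: 1.08200. Real growth factor = 1.08200 / 1.32810 ≈ 0.81470.
Annualized: 0.81470^(1/5) − 1 ≈ -0.04016.

-4.02%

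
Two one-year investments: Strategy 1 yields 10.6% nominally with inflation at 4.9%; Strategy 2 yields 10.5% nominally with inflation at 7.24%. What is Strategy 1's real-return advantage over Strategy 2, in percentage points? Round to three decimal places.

Strategy 1 real return: 1.106/1.049 − 1 = 5.4337%.
Strategy 2 real return: 1.105/1.0724 − 1 = 3.0399%.
Difference: 5.4337 − 3.0399 = 2.3938 pp.

2.394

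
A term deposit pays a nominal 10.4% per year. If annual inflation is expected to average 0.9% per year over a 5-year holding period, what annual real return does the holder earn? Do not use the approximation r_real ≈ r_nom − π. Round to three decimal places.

With constant rates the annual real return is the same each year: (1+10.4%)/(1+0.9%) − 1 = 0.09415.

9.415%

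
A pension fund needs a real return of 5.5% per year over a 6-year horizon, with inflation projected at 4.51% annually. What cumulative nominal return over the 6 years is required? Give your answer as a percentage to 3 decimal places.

Required annual nominal rate: (1+5.5%)(1+4.51%) − 1 = 10.25805%.
Cumulative over 6 years: (1 + 0.1025805)^6 − 1 ≈ 0.79664.

79.664%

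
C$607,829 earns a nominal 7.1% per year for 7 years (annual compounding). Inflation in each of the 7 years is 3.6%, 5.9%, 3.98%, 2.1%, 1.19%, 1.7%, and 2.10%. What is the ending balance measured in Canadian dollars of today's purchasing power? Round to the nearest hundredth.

C$802,771.88

Nominal value at maturity: C$607,829 × (1 + 7.1%)^7 ≈ C$982,443.79.
Price-level factor over 7 years: 1.036 × 1.059 × 1.0398 × 1.021 × 1.0119 × 1.017 × 1.0210 ≈ 1.2238144073.
The maturity value deflated by that factor is the answer in today's purchasing power.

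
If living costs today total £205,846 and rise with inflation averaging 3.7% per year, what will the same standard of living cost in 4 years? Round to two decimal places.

Cumulative price-level factor: (1+3.7%)^4 ≈ 1.1564184862.
Multiplying £205,846 by the price-level factor gives the future nominal sum.

£238,044.12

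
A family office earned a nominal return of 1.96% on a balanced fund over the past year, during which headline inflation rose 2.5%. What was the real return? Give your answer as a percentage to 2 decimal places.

-0.53%

Real return via the Fisher equation: (1 + 1.96%)/(1 + 2.5%) − 1 = 1.0196/1.025 − 1 ≈ -0.00527.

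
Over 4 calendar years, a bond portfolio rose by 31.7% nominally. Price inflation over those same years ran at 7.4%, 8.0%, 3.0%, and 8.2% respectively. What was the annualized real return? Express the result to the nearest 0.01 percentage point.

0.47%

Cumulative inflation factor: 1.074 × 1.080 × 1.030 × 1.082 ≈ 1.29268.
Nominal growth factor: 1.31700. Real growth factor = 1.31700 / 1.29268 ≈ 1.01881.
Annualized: 1.01881^(1/4) − 1 ≈ 0.00467.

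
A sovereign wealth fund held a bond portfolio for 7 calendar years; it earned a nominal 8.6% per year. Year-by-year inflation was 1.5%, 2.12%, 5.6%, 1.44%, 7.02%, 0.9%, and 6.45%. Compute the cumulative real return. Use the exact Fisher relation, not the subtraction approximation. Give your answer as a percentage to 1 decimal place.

Cumulative inflation factor: 1.015 × 1.0212 × 1.056 × 1.0144 × 1.0702 × 1.009 × 1.0645 ≈ 1.27630.
Nominal growth factor: 1.78159. Real growth factor = 1.78159 / 1.27630 ≈ 1.39591.
Total real return ≈ 39.5909%.

39.6%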